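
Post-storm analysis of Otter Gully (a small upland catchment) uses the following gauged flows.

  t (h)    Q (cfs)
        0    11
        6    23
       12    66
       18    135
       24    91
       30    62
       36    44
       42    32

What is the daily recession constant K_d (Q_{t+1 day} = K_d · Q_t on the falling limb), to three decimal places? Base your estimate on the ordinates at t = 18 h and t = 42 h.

Between t = 18 h and t = 42 h the flow falls from 135 to 32 cfs over 4×6 h = 24 h.
Per-interval ratio K = (32/135)^(1/4) = 0.6978; K_d = K^(24/6) = 0.237.

K_d ≈ 0.237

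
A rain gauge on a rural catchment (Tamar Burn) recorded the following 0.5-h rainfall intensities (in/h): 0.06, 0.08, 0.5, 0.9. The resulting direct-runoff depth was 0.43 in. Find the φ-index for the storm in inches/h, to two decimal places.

φ ≈ 0.27 in/h

Only the 2 blocks with intensity above φ contribute runoff: 0.5, 0.9 in/h.
Σ(I−φ)·Δt = d  ⇒  (0.5+0.9 − 2φ)·0.5 = 0.43
φ = (1.400 − 0.43/0.5) / 2 = 0.27 in/h.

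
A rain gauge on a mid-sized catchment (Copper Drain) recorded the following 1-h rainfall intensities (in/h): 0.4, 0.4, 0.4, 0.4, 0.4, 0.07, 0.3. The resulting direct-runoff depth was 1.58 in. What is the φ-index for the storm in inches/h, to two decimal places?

Only the 6 blocks with intensity above φ contribute runoff: 0.4, 0.4, 0.4, 0.4, 0.4, 0.3 in/h.
Σ(I−φ)·Δt = d  ⇒  (0.4+0.4+0.4+0.4+0.4+0.3 − 6φ)·1 = 1.58
φ = (2.300 − 1.58/1) / 6 = 0.12 in/h.

φ ≈ 0.12 in/h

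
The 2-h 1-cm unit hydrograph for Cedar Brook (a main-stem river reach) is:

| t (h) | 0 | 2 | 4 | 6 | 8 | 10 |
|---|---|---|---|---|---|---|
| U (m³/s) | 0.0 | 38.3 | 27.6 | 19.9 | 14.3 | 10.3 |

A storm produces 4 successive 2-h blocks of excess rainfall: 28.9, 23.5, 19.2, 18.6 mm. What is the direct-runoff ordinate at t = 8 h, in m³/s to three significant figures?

Q ≈ 212 m³/s

By discrete convolution, Q_j = Σ (P_i / 10 mm) · U_{j−i}.
At t = 8 h (j=4): Q = (28.9/10)·14.3 + (23.5/10)·19.9 + (19.2/10)·27.6 + (18.6/10)·38.3 = 212 m³/s.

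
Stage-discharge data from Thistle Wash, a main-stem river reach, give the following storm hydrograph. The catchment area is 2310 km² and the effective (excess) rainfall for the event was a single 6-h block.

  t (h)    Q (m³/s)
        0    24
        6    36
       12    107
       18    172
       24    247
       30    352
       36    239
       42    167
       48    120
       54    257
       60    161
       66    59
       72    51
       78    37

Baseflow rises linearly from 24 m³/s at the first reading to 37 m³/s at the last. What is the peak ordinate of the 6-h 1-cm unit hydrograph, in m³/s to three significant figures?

U_p ≈ 216 m³/s

Direct runoff: 0.00, 11.00, 81.00, 145.00, 219.00, 323.00, 209.00, 136.00, 88.00, 224.00, 127.00, 24.00, 15.00, 0.00 m³/s; ΣQ_DR = 1602 m³/s, peak = 323.00 m³/s.
Runoff depth d = ΣQ_DR·Δt / A = 1602 × 21600 / (2310 km²) = 14.98 mm.
The 1-cm UH is the DRH scaled by (10 mm)/d, so U_p = 323.00 × 10/14.98 = 216 m³/s.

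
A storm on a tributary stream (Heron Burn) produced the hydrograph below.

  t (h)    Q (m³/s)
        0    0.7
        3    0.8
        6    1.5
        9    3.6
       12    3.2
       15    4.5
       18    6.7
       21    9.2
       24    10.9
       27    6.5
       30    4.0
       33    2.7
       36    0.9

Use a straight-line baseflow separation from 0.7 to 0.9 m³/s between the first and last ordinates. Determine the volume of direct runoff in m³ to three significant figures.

Direct-runoff ordinates (Q − Q_b): 0.00, 0.08, 0.77, 2.85, 2.43, 3.72, 5.90, 8.38, 10.07, 5.65, 3.13, 1.82, 0.00 m³/s.
ΣQ_DR = 44.80 m³/s.
With Δt = 3 h = 10800 s, V = ΣQ_DR · Δt = 44.80 × 10800 = 4.84 × 10^5 m³.

V ≈ 4.84 × 10^5 m³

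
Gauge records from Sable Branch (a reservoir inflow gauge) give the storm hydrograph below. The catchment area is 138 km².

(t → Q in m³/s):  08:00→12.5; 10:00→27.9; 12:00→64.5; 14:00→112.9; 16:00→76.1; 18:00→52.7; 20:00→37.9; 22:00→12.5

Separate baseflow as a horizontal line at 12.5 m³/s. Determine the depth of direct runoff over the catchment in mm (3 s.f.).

Direct runoff: 0.0, 15.4, 52.0, 100.4, 63.6, 40.2, 25.4, 0.0 m³/s; ΣQ_DR = 297.0 m³/s.
V = ΣQ_DR · Δt = 297.0 × 7200 s = 2.138 × 10^6 m³.
Over A = 138 km², depth = V / A = 15.5 mm.

d ≈ 15.5 mm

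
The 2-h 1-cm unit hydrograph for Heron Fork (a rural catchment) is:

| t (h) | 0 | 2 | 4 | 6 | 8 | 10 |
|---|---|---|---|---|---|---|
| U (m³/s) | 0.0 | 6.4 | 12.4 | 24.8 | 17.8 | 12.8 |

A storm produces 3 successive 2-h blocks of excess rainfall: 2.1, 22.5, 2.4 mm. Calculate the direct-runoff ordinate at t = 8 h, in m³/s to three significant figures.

Q ≈ 62.5 m³/s

By discrete convolution, Q_j = Σ (P_i / 10 mm) · U_{j−i}.
At t = 8 h (j=4): Q = (2.1/10)·17.8 + (22.5/10)·24.8 + (2.4/10)·12.4 = 62.5 m³/s.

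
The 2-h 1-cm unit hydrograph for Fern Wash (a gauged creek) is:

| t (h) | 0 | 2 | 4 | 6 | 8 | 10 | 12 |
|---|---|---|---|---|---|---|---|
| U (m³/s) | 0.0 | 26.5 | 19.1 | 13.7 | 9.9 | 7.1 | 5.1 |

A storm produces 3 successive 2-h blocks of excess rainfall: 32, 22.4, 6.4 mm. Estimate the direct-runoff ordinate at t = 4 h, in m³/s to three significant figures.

Q ≈ 120 m³/s

By discrete convolution, Q_j = Σ (P_i / 10 mm) · U_{j−i}.
At t = 4 h (j=2): Q = (32/10)·19.1 + (22.4/10)·26.5 + (6.4/10)·0.0 = 120 m³/s.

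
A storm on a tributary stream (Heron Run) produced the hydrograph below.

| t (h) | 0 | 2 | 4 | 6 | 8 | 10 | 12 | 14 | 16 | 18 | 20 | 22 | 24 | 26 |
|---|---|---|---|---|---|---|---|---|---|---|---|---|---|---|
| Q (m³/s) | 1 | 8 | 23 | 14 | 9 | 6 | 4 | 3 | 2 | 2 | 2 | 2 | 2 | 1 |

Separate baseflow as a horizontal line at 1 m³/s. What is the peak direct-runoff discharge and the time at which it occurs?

Subtracting baseflow gives direct-runoff ordinates: 0.0, 7.0, 22.0, 13.0, 8.0, 5.0, 3.0, 2.0, 1.0, 1.0, 1.0, 1.0, 1.0, 0.0 m³/s.
The maximum is 22.0 m³/s, occurring at the reading for t = 4 h.

Q_p = 22.0 m³/s at t = 4 h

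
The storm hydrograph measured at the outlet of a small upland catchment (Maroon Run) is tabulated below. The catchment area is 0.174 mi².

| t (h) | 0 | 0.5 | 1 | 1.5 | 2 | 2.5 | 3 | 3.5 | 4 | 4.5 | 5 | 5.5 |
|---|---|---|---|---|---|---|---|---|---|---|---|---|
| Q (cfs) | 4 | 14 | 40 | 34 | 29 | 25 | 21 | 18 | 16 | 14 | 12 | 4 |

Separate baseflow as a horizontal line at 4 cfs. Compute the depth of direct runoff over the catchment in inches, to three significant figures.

Direct runoff: 0.0, 10.0, 36.0, 30.0, 25.0, 21.0, 17.0, 14.0, 12.0, 10.0, 8.0, 0.0 cfs; ΣQ_DR = 183.0 cfs.
V = ΣQ_DR · Δt = 183.0 × 1800 s = 3.294 × 10^5 ft³.
Over A = 0.174 mi², depth = V / A = 0.815 in.

d ≈ 0.815 in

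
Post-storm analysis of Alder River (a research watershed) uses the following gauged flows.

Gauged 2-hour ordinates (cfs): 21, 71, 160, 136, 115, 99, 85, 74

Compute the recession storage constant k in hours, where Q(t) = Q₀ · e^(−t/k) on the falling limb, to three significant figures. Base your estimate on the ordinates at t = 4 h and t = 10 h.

On the falling limb, Q drops from 160 to 99 cfs between t = 4 h and t = 10 h (Δt = 6 h).
k = −Δt / ln(Q₂/Q₁) = −6 / ln(99/160) = 12.5 h.

k ≈ 12.5 h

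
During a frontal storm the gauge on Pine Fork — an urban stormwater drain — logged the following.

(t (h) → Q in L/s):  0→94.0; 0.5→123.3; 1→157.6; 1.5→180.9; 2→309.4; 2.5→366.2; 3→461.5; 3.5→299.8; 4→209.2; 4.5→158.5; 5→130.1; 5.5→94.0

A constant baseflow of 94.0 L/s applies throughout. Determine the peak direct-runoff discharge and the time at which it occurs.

Q_p = 367.5 L/s at t = 3 h

Subtracting baseflow gives direct-runoff ordinates: 0.0, 29.3, 63.6, 86.9, 215.4, 272.2, 367.5, 205.8, 115.2, 64.5, 36.1, 0.0 L/s.
The maximum is 367.5 L/s, occurring at the reading for t = 3 h.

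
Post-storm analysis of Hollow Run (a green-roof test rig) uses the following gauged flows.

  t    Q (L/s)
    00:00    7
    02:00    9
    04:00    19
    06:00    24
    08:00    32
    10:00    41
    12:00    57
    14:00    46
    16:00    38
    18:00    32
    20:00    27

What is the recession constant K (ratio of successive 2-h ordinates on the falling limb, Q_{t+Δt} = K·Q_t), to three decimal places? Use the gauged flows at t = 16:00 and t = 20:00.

K ≈ 0.843

Using the recession-limb readings at t = 16:00 and t = 20:00: Q falls from 38 to 27 L/s over 2 intervals.
K = (Q₂/Q₁)^(1/2) = (27/38)^(1/2) = 0.843.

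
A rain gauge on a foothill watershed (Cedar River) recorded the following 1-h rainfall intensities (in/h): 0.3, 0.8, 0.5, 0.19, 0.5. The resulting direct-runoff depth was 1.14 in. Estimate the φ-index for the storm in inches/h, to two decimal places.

φ ≈ 0.24 in/h

Only the 4 blocks with intensity above φ contribute runoff: 0.3, 0.8, 0.5, 0.5 in/h.
Σ(I−φ)·Δt = d  ⇒  (0.3+0.8+0.5+0.5 − 4φ)·1 = 1.14
φ = (2.100 − 1.14/1) / 4 = 0.24 in/h.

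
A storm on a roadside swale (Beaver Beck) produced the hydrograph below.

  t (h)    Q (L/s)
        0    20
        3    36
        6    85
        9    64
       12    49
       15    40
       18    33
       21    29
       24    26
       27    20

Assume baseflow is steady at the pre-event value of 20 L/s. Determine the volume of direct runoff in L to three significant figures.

Direct-runoff ordinates (Q − Q_b): 0.0, 16.0, 65.0, 44.0, 29.0, 20.0, 13.0, 9.0, 6.0, 0.0 L/s.
ΣQ_DR = 202.0 L/s.
With Δt = 3 h = 10800 s, V = ΣQ_DR · Δt = 202.0 × 10800 = 2.18 × 10^6 L.

V ≈ 2.18 × 10^6 L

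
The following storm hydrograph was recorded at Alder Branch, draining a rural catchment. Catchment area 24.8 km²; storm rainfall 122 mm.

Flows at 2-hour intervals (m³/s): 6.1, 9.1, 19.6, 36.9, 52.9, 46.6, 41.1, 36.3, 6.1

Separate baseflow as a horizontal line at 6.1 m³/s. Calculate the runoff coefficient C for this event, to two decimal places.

C ≈ 0.48

ΣQ_DR = 199.8 m³/s; V = ΣQ_DR·Δt = 1.439 × 10^6 m³.
Runoff depth d = V / A = 58.01 mm.
C = d / P = 58.01 / 122 = 0.48.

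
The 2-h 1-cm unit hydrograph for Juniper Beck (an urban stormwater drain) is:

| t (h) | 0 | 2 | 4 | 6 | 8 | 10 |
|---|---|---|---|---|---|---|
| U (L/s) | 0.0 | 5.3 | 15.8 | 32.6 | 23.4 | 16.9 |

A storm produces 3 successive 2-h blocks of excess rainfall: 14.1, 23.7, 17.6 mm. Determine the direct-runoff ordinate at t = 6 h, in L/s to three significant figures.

Q ≈ 92.7 L/s

By discrete convolution, Q_j = Σ (P_i / 10 mm) · U_{j−i}.
At t = 6 h (j=3): Q = (14.1/10)·32.6 + (23.7/10)·15.8 + (17.6/10)·5.3 = 92.7 L/s.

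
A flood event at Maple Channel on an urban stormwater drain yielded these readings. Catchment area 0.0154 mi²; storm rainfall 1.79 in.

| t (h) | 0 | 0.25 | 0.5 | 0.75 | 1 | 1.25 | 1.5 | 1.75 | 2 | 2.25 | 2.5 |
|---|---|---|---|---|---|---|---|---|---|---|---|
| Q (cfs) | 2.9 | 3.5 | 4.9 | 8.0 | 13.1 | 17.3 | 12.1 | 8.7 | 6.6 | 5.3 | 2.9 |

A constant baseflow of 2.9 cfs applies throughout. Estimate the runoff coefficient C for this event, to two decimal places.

ΣQ_DR = 53.40 cfs; V = ΣQ_DR·Δt = 48060 ft³.
Runoff depth d = V / A = 1.343 in.
C = d / P = 1.343 / 1.79 = 0.75.

C ≈ 0.75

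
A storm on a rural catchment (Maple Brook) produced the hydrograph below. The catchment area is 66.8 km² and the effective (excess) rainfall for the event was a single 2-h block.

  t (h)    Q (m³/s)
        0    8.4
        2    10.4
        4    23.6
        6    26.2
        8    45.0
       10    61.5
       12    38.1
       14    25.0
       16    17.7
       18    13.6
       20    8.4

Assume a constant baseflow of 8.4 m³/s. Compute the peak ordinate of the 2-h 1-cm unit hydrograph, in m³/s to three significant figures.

Direct runoff: 0.0, 2.0, 15.2, 17.8, 36.6, 53.1, 29.7, 16.6, 9.3, 5.2, 0.0 m³/s; ΣQ_DR = 185.5 m³/s, peak = 53.1 m³/s.
Runoff depth d = ΣQ_DR·Δt / A = 185.5 × 7200 / (66.8 km²) = 19.99 mm.
The 1-cm UH is the DRH scaled by (10 mm)/d, so U_p = 53.1 × 10/19.99 = 26.6 m³/s.

U_p ≈ 26.6 m³/s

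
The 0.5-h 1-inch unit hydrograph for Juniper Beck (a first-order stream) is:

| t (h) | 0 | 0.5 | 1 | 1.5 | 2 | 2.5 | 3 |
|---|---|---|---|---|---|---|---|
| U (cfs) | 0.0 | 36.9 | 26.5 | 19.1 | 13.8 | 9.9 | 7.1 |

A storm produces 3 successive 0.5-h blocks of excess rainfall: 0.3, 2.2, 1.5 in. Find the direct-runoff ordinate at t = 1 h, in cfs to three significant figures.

Q ≈ 89.1 cfs

By discrete convolution, Q_j = Σ (P_i / 1 in) · U_{j−i}.
At t = 1 h (j=2): Q = (0.3/1)·26.5 + (2.2/1)·36.9 + (1.5/1)·0.0 = 89.1 cfs.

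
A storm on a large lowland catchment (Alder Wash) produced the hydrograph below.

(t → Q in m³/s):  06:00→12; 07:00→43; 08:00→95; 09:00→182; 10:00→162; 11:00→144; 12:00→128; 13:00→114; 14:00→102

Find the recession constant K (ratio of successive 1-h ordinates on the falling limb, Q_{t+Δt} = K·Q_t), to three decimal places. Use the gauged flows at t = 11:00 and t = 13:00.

Using the recession-limb readings at t = 11:00 and t = 13:00: Q falls from 144 to 114 m³/s over 2 intervals.
K = (Q₂/Q₁)^(1/2) = (114/144)^(1/2) = 0.890.

K ≈ 0.890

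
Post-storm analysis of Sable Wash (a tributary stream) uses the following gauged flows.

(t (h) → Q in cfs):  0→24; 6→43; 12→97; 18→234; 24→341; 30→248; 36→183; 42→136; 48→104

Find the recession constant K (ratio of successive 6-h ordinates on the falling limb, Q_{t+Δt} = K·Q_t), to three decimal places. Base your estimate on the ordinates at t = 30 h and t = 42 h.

K ≈ 0.741

Using the recession-limb readings at t = 30 h and t = 42 h: Q falls from 248 to 136 cfs over 2 intervals.
K = (Q₂/Q₁)^(1/2) = (136/248)^(1/2) = 0.741.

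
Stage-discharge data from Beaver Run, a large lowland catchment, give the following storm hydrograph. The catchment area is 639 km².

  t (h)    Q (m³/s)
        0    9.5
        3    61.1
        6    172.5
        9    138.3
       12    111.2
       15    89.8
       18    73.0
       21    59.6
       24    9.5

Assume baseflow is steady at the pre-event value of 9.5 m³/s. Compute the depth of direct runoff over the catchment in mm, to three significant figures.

d ≈ 10.8 mm

Direct runoff: 0.0, 51.6, 163.0, 128.8, 101.7, 80.3, 63.5, 50.1, 0.0 m³/s; ΣQ_DR = 639.0 m³/s.
V = ΣQ_DR · Δt = 639.0 × 10800 s = 6.901 × 10^6 m³.
Over A = 639 km², depth = V / A = 10.8 mm.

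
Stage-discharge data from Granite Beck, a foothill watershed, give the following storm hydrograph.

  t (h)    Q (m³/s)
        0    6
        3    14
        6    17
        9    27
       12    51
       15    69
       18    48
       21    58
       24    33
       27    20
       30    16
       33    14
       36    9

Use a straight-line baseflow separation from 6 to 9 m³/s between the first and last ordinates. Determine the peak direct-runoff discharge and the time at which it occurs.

Subtracting baseflow gives direct-runoff ordinates: 0.00, 7.75, 10.50, 20.25, 44.00, 61.75, 40.50, 50.25, 25.00, 11.75, 7.50, 5.25, 0.00 m³/s.
The maximum is 61.75 m³/s, occurring at the reading for t = 15 h.

Q_p = 61.75 m³/s at t = 15 h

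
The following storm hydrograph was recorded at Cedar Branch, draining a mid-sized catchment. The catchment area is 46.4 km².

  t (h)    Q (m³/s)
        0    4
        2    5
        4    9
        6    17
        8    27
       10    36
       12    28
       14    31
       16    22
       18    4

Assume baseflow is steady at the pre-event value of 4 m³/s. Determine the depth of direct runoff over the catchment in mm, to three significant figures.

Direct runoff: 0.0, 1.0, 5.0, 13.0, 23.0, 32.0, 24.0, 27.0, 18.0, 0.0 m³/s; ΣQ_DR = 143.0 m³/s.
V = ΣQ_DR · Δt = 143.0 × 7200 s = 1.030 × 10^6 m³.
Over A = 46.4 km², depth = V / A = 22.2 mm.

d ≈ 22.2 mm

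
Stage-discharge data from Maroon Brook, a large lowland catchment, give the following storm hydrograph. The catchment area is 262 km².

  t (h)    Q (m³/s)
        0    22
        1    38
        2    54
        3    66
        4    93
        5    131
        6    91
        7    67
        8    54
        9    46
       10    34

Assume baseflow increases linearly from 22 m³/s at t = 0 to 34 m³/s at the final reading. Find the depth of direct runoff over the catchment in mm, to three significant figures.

Direct runoff: 0.00, 14.80, 29.60, 40.40, 66.20, 103.00, 61.80, 36.60, 22.40, 13.20, 0.00 m³/s; ΣQ_DR = 388.0 m³/s.
V = ΣQ_DR · Δt = 388.0 × 3600 s = 1.397 × 10^6 m³.
Over A = 262 km², depth = V / A = 5.33 mm.

d ≈ 5.33 mm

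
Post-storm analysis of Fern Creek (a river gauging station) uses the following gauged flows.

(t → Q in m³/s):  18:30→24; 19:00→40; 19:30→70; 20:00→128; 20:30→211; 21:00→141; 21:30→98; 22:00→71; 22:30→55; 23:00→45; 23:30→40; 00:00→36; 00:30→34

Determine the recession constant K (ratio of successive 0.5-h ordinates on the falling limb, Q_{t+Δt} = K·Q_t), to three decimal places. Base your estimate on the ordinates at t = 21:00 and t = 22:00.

Using the recession-limb readings at t = 21:00 and t = 22:00: Q falls from 141 to 71 m³/s over 2 intervals.
K = (Q₂/Q₁)^(1/2) = (71/141)^(1/2) = 0.710.

K ≈ 0.710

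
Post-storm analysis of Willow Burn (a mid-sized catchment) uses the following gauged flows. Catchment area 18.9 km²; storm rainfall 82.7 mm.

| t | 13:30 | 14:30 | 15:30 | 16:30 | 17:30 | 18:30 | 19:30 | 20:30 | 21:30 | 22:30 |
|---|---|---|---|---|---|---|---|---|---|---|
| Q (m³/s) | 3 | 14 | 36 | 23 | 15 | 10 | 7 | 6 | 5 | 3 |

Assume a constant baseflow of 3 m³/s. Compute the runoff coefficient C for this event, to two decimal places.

C ≈ 0.21

ΣQ_DR = 92.00 m³/s; V = ΣQ_DR·Δt = 3.312 × 10^5 m³.
Runoff depth d = V / A = 17.52 mm.
C = d / P = 17.52 / 82.7 = 0.21.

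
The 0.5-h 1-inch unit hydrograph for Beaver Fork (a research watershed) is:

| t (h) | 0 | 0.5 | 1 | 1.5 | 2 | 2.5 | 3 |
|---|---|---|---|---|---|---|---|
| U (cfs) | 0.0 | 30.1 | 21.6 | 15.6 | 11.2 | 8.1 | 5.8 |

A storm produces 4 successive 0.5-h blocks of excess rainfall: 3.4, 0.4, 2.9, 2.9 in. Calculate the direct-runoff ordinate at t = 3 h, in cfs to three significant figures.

Q ≈ 101 cfs

By discrete convolution, Q_j = Σ (P_i / 1 in) · U_{j−i}.
At t = 3 h (j=6): Q = (3.4/1)·5.8 + (0.4/1)·8.1 + (2.9/1)·11.2 + (2.9/1)·15.6 = 101 cfs.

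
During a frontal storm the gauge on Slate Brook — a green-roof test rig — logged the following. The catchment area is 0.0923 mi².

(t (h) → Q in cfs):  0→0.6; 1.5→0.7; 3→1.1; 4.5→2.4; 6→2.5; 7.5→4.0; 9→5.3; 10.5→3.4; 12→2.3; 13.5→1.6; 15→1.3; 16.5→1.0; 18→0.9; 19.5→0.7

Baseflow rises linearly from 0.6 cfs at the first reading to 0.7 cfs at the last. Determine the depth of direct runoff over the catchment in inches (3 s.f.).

Direct runoff: 0.00, 0.09, 0.48, 1.78, 1.87, 3.36, 4.65, 2.75, 1.64, 0.93, 0.62, 0.32, 0.21, 0.00 cfs; ΣQ_DR = 18.70 cfs.
V = ΣQ_DR · Δt = 18.70 × 5400 s = 1.010 × 10^5 ft³.
Over A = 0.0923 mi², depth = V / A = 0.471 in.

d ≈ 0.471 in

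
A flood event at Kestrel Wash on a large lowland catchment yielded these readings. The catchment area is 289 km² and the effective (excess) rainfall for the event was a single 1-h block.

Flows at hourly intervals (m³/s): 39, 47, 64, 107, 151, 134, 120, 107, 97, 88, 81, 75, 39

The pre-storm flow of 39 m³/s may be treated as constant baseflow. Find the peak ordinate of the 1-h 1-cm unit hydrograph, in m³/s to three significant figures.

U_p ≈ 140 m³/s

Direct runoff: 0.0, 8.0, 25.0, 68.0, 112.0, 95.0, 81.0, 68.0, 58.0, 49.0, 42.0, 36.0, 0.0 m³/s; ΣQ_DR = 642.0 m³/s, peak = 112.0 m³/s.
Runoff depth d = ΣQ_DR·Δt / A = 642.0 × 3600 / (289 km²) = 7.997 mm.
The 1-cm UH is the DRH scaled by (10 mm)/d, so U_p = 112.0 × 10/7.997 = 140 m³/s.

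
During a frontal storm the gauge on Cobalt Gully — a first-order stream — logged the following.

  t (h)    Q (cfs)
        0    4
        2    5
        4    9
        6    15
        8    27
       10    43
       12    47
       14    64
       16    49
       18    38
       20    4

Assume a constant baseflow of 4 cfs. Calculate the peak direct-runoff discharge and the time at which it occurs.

Subtracting baseflow gives direct-runoff ordinates: 0.0, 1.0, 5.0, 11.0, 23.0, 39.0, 43.0, 60.0, 45.0, 34.0, 0.0 cfs.
The maximum is 60.0 cfs, occurring at the reading for t = 14 h.

Q_p = 60.0 cfs at t = 14 h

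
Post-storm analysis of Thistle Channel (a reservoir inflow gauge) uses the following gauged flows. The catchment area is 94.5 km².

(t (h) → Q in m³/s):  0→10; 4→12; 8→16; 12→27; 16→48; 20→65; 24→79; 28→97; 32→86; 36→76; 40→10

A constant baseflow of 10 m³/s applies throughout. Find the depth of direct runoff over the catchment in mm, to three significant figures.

Direct runoff: 0.0, 2.0, 6.0, 17.0, 38.0, 55.0, 69.0, 87.0, 76.0, 66.0, 0.0 m³/s; ΣQ_DR = 416.0 m³/s.
V = ΣQ_DR · Δt = 416.0 × 14400 s = 5.990 × 10^6 m³.
Over A = 94.5 km², depth = V / A = 63.4 mm.

d ≈ 63.4 mm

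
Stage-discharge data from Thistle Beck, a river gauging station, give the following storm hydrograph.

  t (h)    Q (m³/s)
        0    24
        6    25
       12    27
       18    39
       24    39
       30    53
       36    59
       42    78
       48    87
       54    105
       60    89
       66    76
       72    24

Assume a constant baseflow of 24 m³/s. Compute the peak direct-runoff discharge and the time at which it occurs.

Subtracting baseflow gives direct-runoff ordinates: 0.0, 1.0, 3.0, 15.0, 15.0, 29.0, 35.0, 54.0, 63.0, 81.0, 65.0, 52.0, 0.0 m³/s.
The maximum is 81.0 m³/s, occurring at the reading for t = 54 h.

Q_p = 81.0 m³/s at t = 54 h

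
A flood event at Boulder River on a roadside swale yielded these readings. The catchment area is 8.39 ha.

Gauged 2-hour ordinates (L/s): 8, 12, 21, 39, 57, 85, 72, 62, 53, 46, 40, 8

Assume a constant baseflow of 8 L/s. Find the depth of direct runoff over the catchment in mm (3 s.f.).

Direct runoff: 0.0, 4.0, 13.0, 31.0, 49.0, 77.0, 64.0, 54.0, 45.0, 38.0, 32.0, 0.0 L/s; ΣQ_DR = 407.0 L/s.
V = ΣQ_DR · Δt = 407.0 × 7200 s = 2.930 × 10^6 L.
Over A = 8.39 ha, depth = V / A = 34.9 mm.

d ≈ 34.9 mm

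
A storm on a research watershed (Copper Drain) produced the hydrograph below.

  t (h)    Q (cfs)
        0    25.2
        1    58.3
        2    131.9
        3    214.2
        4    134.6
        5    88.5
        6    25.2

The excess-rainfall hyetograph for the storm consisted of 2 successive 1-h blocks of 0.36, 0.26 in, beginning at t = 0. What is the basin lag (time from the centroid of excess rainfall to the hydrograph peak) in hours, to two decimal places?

t_L ≈ 2.08 h

Centroid of excess rainfall: t_c = Σ P_i·t̄_i / ΣP_i = 0.9194 h (block centres at 0.5, 1.5 h).
Hydrograph peak occurs at t = 3 h, so basin lag t_L = 3 − 0.9194 = 2.08 h.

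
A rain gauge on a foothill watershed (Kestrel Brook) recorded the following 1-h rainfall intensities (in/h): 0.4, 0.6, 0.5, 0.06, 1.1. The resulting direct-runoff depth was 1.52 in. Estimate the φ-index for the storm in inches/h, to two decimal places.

φ ≈ 0.27 in/h

Only the 4 blocks with intensity above φ contribute runoff: 0.4, 0.6, 0.5, 1.1 in/h.
Σ(I−φ)·Δt = d  ⇒  (0.4+0.6+0.5+1.1 − 4φ)·1 = 1.52
φ = (2.600 − 1.52/1) / 4 = 0.27 in/h.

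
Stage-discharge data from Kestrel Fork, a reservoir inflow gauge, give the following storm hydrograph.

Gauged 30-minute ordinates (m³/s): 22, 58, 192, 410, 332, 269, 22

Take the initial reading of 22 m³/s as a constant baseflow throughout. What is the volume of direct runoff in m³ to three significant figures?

V ≈ 2.07 × 10^6 m³

Direct-runoff ordinates (Q − Q_b): 0.0, 36.0, 170.0, 388.0, 310.0, 247.0, 0.0 m³/s.
ΣQ_DR = 1151 m³/s.
With Δt = 0.5 h = 1800 s, V = ΣQ_DR · Δt = 1151 × 1800 = 2.07 × 10^6 m³.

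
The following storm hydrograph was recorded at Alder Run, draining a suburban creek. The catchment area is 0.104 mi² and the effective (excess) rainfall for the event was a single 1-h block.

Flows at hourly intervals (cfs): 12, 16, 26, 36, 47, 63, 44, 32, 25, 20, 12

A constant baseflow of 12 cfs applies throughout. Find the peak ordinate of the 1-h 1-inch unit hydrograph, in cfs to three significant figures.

U_p ≈ 17.0 cfs

Direct runoff: 0.0, 4.0, 14.0, 24.0, 35.0, 51.0, 32.0, 20.0, 13.0, 8.0, 0.0 cfs; ΣQ_DR = 201.0 cfs, peak = 51.0 cfs.
Runoff depth d = ΣQ_DR·Δt / A = 201.0 × 3600 / (0.104 mi²) = 2.995 in.
The 1-inch UH is the DRH scaled by (1 in)/d, so U_p = 51.0 × 1/2.995 = 17.0 cfs.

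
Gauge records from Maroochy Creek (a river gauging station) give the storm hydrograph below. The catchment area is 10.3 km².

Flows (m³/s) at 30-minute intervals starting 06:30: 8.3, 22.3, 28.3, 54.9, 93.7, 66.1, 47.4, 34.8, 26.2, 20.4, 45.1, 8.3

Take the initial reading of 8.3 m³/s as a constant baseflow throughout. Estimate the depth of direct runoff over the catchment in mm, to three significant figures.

Direct runoff: 0.0, 14.0, 20.0, 46.6, 85.4, 57.8, 39.1, 26.5, 17.9, 12.1, 36.8, 0.0 m³/s; ΣQ_DR = 356.2 m³/s.
V = ΣQ_DR · Δt = 356.2 × 1800 s = 6.412 × 10^5 m³.
Over A = 10.3 km², depth = V / A = 62.2 mm.

d ≈ 62.2 mm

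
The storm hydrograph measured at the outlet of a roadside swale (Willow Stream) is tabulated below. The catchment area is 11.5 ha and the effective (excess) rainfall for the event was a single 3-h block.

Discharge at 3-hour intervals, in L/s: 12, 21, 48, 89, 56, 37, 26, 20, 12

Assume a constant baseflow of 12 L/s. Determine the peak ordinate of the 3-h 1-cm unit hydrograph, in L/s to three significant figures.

Direct runoff: 0.0, 9.0, 36.0, 77.0, 44.0, 25.0, 14.0, 8.0, 0.0 L/s; ΣQ_DR = 213.0 L/s, peak = 77.0 L/s.
Runoff depth d = ΣQ_DR·Δt / A = 213.0 × 10800 / (11.5 ha) = 20.00 mm.
The 1-cm UH is the DRH scaled by (10 mm)/d, so U_p = 77.0 × 10/20.00 = 38.5 L/s.

U_p ≈ 38.5 L/s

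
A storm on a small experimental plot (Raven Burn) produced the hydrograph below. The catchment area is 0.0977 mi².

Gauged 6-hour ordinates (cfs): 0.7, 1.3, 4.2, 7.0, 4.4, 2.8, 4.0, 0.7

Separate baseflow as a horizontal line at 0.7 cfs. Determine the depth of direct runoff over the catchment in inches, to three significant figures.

d ≈ 1.86 in

Direct runoff: 0.0, 0.6, 3.5, 6.3, 3.7, 2.1, 3.3, 0.0 cfs; ΣQ_DR = 19.50 cfs.
V = ΣQ_DR · Δt = 19.50 × 21600 s = 4.212 × 10^5 ft³.
Over A = 0.0977 mi², depth = V / A = 1.86 in.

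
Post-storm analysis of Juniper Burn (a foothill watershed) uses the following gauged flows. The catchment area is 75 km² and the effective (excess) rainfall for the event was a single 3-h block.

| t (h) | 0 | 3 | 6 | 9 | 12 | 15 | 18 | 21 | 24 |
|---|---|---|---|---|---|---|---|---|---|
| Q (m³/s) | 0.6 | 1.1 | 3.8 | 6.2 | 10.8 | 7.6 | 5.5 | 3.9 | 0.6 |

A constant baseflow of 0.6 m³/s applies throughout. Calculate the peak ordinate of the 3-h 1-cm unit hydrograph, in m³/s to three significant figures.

U_p ≈ 20.4 m³/s

Direct runoff: 0.0, 0.5, 3.2, 5.6, 10.2, 7.0, 4.9, 3.3, 0.0 m³/s; ΣQ_DR = 34.70 m³/s, peak = 10.2 m³/s.
Runoff depth d = ΣQ_DR·Δt / A = 34.70 × 10800 / (75 km²) = 4.997 mm.
The 1-cm UH is the DRH scaled by (10 mm)/d, so U_p = 10.2 × 10/4.997 = 20.4 m³/s.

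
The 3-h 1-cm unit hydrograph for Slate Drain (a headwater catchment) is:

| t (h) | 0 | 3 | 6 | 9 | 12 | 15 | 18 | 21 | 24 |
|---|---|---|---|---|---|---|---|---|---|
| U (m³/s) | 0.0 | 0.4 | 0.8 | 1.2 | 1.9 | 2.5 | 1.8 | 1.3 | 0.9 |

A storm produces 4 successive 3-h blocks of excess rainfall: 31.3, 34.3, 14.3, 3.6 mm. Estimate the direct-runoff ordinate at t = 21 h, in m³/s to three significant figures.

Q ≈ 14.5 m³/s

By discrete convolution, Q_j = Σ (P_i / 10 mm) · U_{j−i}.
At t = 21 h (j=7): Q = (31.3/10)·1.3 + (34.3/10)·1.8 + (14.3/10)·2.5 + (3.6/10)·1.9 = 14.5 m³/s.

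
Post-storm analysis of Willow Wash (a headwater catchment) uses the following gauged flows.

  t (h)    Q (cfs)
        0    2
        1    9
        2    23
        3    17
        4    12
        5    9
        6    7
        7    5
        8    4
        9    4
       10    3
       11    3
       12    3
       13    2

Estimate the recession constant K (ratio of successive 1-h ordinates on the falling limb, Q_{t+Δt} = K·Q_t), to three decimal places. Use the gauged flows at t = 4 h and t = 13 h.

K ≈ 0.819

Using the recession-limb readings at t = 4 h and t = 13 h: Q falls from 12 to 2 cfs over 9 intervals.
K = (Q₂/Q₁)^(1/9) = (2/12)^(1/9) = 0.819.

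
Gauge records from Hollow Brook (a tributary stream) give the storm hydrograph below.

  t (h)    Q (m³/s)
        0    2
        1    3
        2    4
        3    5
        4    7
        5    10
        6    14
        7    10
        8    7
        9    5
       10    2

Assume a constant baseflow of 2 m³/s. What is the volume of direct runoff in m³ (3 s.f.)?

Direct-runoff ordinates (Q − Q_b): 0.0, 1.0, 2.0, 3.0, 5.0, 8.0, 12.0, 8.0, 5.0, 3.0, 0.0 m³/s.
ΣQ_DR = 47.00 m³/s.
With Δt = 1 h = 3600 s, V = ΣQ_DR · Δt = 47.00 × 3600 = 1.69 × 10^5 m³.

V ≈ 1.69 × 10^5 m³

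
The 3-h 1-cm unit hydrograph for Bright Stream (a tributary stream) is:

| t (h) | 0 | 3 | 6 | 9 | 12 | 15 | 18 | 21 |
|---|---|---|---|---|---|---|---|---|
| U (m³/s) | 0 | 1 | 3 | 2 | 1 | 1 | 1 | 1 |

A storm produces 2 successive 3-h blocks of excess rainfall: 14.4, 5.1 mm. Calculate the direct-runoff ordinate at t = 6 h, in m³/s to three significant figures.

Q ≈ 4.83 m³/s

By discrete convolution, Q_j = Σ (P_i / 10 mm) · U_{j−i}.
At t = 6 h (j=2): Q = (14.4/10)·3 + (5.1/10)·1 = 4.83 m³/s.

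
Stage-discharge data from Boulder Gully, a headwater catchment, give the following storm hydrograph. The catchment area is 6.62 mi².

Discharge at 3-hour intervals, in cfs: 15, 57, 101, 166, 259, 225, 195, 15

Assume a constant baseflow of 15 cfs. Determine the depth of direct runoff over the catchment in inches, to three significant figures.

d ≈ 0.641 in

Direct runoff: 0.0, 42.0, 86.0, 151.0, 244.0, 210.0, 180.0, 0.0 cfs; ΣQ_DR = 913.0 cfs.
V = ΣQ_DR · Δt = 913.0 × 10800 s = 9.860 × 10^6 ft³.
Over A = 6.62 mi², depth = V / A = 0.641 in.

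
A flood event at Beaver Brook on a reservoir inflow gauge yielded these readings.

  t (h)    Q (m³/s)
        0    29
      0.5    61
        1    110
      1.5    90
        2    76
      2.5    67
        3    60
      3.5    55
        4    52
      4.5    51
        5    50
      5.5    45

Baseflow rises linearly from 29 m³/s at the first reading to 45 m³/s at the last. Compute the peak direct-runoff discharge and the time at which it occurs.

Q_p = 78.09 m³/s at t = 1 h

Subtracting baseflow gives direct-runoff ordinates: 0.00, 30.55, 78.09, 56.64, 41.18, 30.73, 22.27, 15.82, 11.36, 8.91, 6.45, 0.00 m³/s.
The maximum is 78.09 m³/s, occurring at the reading for t = 1 h.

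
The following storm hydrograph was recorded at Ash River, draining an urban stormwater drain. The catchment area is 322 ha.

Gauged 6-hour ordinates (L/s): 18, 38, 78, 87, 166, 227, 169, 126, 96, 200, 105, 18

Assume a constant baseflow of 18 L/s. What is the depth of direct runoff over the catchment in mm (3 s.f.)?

Direct runoff: 0.0, 20.0, 60.0, 69.0, 148.0, 209.0, 151.0, 108.0, 78.0, 182.0, 87.0, 0.0 L/s; ΣQ_DR = 1112 L/s.
V = ΣQ_DR · Δt = 1112 × 21600 s = 2.402 × 10^7 L.
Over A = 322 ha, depth = V / A = 7.46 mm.

d ≈ 7.46 mm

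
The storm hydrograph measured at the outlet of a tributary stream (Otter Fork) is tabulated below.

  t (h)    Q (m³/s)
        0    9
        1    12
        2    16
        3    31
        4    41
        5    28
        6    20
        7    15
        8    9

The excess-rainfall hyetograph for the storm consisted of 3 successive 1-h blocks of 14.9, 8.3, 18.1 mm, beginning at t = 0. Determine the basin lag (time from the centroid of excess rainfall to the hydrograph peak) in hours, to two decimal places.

t_L ≈ 2.42 h

Centroid of excess rainfall: t_c = Σ P_i·t̄_i / ΣP_i = 1.5775 h (block centres at 0.5, 1.5, 2.5 h).
Hydrograph peak occurs at t = 4 h, so basin lag t_L = 4 − 1.5775 = 2.42 h.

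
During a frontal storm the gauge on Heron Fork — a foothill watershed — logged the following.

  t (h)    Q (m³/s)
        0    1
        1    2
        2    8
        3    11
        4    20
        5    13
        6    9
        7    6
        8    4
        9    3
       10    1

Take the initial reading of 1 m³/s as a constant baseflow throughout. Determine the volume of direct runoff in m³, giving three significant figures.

V ≈ 2.41 × 10^5 m³

Direct-runoff ordinates (Q − Q_b): 0.0, 1.0, 7.0, 10.0, 19.0, 12.0, 8.0, 5.0, 3.0, 2.0, 0.0 m³/s.
ΣQ_DR = 67.00 m³/s.
With Δt = 1 h = 3600 s, V = ΣQ_DR · Δt = 67.00 × 3600 = 2.41 × 10^5 m³.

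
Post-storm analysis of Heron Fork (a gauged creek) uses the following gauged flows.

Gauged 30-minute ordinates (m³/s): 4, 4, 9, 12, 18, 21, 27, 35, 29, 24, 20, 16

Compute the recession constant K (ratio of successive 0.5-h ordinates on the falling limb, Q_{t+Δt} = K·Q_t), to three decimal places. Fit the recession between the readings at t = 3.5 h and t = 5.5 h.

Using the recession-limb readings at t = 3.5 h and t = 5.5 h: Q falls from 35 to 16 m³/s over 4 intervals.
K = (Q₂/Q₁)^(1/4) = (16/35)^(1/4) = 0.822.

K ≈ 0.822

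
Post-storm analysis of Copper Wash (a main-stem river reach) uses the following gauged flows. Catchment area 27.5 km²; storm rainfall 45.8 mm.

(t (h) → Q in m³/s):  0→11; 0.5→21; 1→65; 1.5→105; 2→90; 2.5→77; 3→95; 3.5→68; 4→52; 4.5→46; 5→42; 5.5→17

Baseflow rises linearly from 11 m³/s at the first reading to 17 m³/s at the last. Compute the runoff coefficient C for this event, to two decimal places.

C ≈ 0.74

ΣQ_DR = 521.0 m³/s; V = ΣQ_DR·Δt = 9.378 × 10^5 m³.
Runoff depth d = V / A = 34.10 mm.
C = d / P = 34.10 / 45.8 = 0.74.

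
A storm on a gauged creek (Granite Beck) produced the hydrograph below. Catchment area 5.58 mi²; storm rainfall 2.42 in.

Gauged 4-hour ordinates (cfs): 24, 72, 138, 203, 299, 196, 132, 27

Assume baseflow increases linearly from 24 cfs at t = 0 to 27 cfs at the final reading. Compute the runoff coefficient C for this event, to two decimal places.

C ≈ 0.41

ΣQ_DR = 887.0 cfs; V = ΣQ_DR·Δt = 1.277 × 10^7 ft³.
Runoff depth d = V / A = 0.9853 in.
C = d / P = 0.9853 / 2.42 = 0.41.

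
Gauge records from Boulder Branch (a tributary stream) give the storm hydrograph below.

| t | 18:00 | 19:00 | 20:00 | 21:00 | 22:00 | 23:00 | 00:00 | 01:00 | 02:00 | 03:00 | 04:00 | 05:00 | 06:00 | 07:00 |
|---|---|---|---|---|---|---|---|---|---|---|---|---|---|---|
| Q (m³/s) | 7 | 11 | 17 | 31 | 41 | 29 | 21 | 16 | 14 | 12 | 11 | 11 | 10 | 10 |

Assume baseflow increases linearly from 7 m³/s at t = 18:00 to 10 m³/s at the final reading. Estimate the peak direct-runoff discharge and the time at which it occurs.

Subtracting baseflow gives direct-runoff ordinates: 0.00, 3.77, 9.54, 23.31, 33.08, 20.85, 12.62, 7.38, 5.15, 2.92, 1.69, 1.46, 0.23, 0.00 m³/s.
The maximum is 33.08 m³/s, occurring at the reading for t = 22:00.

Q_p = 33.08 m³/s at t = 22:00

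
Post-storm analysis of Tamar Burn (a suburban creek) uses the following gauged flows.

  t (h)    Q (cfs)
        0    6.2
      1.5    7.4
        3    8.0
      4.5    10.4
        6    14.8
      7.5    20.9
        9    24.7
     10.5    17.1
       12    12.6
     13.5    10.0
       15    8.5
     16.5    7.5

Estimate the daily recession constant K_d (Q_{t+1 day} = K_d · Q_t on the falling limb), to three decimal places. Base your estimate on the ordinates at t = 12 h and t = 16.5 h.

K_d ≈ 0.063

Between t = 12 h and t = 16.5 h the flow falls from 12.6 to 7.5 cfs over 3×1.5 h = 4.5 h.
Per-interval ratio K = (7.5/12.6)^(1/3) = 0.8412; K_d = K^(24/1.5) = 0.063.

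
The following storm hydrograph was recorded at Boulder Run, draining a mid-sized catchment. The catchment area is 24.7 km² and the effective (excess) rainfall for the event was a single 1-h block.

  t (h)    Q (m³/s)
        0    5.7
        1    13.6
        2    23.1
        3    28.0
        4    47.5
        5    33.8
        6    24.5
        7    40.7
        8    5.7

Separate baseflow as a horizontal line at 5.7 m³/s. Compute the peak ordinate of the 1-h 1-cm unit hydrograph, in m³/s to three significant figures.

Direct runoff: 0.0, 7.9, 17.4, 22.3, 41.8, 28.1, 18.8, 35.0, 0.0 m³/s; ΣQ_DR = 171.3 m³/s, peak = 41.8 m³/s.
Runoff depth d = ΣQ_DR·Δt / A = 171.3 × 3600 / (24.7 km²) = 24.97 mm.
The 1-cm UH is the DRH scaled by (10 mm)/d, so U_p = 41.8 × 10/24.97 = 16.7 m³/s.

U_p ≈ 16.7 m³/s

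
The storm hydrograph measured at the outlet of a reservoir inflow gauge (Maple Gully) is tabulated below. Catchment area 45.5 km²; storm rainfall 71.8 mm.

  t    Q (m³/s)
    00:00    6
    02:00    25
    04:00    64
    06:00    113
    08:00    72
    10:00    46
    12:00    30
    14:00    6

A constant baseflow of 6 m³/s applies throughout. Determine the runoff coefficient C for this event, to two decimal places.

C ≈ 0.69

ΣQ_DR = 314.0 m³/s; V = ΣQ_DR·Δt = 2.261 × 10^6 m³.
Runoff depth d = V / A = 49.69 mm.
C = d / P = 49.69 / 71.8 = 0.69.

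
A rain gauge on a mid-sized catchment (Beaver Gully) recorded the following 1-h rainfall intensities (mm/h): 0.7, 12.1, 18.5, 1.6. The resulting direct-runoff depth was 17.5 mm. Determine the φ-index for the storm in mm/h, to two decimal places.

φ ≈ 6.55 mm/h

Only the 2 blocks with intensity above φ contribute runoff: 12.1, 18.5 mm/h.
Σ(I−φ)·Δt = d  ⇒  (12.1+18.5 − 2φ)·1 = 17.5
φ = (30.60 − 17.5/1) / 2 = 6.55 mm/h.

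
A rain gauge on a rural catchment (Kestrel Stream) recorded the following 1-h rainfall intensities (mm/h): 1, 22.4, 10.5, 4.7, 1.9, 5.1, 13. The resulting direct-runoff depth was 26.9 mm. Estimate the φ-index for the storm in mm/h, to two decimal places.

φ ≈ 6.33 mm/h

Only the 3 blocks with intensity above φ contribute runoff: 22.4, 10.5, 13 mm/h.
Σ(I−φ)·Δt = d  ⇒  (22.4+10.5+13 − 3φ)·1 = 26.9
φ = (45.90 − 26.9/1) / 3 = 6.33 mm/h.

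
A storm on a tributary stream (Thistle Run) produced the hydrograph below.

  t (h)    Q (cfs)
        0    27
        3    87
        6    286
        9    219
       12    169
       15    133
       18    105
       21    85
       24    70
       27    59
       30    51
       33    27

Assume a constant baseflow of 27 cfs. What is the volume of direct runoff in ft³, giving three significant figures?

Direct-runoff ordinates (Q − Q_b): 0.0, 60.0, 259.0, 192.0, 142.0, 106.0, 78.0, 58.0, 43.0, 32.0, 24.0, 0.0 cfs.
ΣQ_DR = 994.0 cfs.
With Δt = 3 h = 10800 s, V = ΣQ_DR · Δt = 994.0 × 10800 = 1.07 × 10^7 ft³.

V ≈ 1.07 × 10^7 ft³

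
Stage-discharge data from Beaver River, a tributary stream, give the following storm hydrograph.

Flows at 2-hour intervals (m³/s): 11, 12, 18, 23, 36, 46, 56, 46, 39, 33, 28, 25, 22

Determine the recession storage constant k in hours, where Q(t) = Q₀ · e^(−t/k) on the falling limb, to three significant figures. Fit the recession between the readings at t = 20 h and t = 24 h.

k ≈ 16.6 h

On the falling limb, Q drops from 28 to 22 m³/s between t = 20 h and t = 24 h (Δt = 4 h).
k = −Δt / ln(Q₂/Q₁) = −4 / ln(22/28) = 16.6 h.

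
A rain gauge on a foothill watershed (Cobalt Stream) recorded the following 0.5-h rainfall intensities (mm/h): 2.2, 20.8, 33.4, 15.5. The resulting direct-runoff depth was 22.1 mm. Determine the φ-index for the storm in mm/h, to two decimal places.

φ ≈ 8.50 mm/h

Only the 3 blocks with intensity above φ contribute runoff: 20.8, 33.4, 15.5 mm/h.
Σ(I−φ)·Δt = d  ⇒  (20.8+33.4+15.5 − 3φ)·0.5 = 22.1
φ = (69.70 − 22.1/0.5) / 3 = 8.50 mm/h.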